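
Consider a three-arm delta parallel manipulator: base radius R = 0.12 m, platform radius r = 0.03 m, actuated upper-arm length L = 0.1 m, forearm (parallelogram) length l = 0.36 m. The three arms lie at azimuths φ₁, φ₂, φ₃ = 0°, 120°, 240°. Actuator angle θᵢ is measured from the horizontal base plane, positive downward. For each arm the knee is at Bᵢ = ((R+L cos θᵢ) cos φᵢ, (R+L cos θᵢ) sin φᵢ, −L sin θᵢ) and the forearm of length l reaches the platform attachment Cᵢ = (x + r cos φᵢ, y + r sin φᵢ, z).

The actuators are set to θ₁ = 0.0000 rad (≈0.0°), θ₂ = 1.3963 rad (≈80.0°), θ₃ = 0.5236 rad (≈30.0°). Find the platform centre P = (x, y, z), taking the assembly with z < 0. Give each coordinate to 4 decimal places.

arm 1 at φ=0.0°: e+L cos θ1 = 0.1900;  centre 1 = (0.1900, 0.0000, 0.0000)
centre 2 = (0.1074·cos120.0°, 0.1074·sin120.0°, -0.0985) = (-0.0537, 0.0930, -0.0985)
φ3=240.0°: virtual centre (-0.0883, -0.1529, -0.0500), radius l
|centre ₂|²−|centre ₁|² = -0.0149;  |centre ₃|²−|centre ₁|² = -0.0024
plane₁₂: -0.4874x+0.1860y+-0.1970z = -0.0149
det = 0.2526;  x = 0.0198+-0.3122z,  y = -0.0281+0.2411z
sphere 1 gives Az²+Bz+C=0 with A=1.1556, B=0.0927, C=-0.0998;  B²−4AC=0.4701;  roots -0.3368, 0.2565;  negative root z = -0.3368
x = 0.1249, y = -0.1093

(0.1249, -0.1093, -0.3368)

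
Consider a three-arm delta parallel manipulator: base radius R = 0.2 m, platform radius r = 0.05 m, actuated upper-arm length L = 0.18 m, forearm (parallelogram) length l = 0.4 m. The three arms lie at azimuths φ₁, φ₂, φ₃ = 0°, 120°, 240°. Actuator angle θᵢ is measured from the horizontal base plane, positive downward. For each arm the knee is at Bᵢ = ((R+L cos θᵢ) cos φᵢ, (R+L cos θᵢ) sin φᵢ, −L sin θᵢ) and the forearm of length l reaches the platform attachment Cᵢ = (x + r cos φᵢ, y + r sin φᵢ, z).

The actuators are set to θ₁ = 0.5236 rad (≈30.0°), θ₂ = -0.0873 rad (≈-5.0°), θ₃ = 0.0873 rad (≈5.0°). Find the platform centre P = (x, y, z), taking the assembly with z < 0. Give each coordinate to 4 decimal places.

(-0.0568, 0.0142, -0.2580)

arm 1 at φ=0.0°: (R−r)+L cos θ1 = 0.3059;  centre 1 = (0.3059, 0.0000, -0.0900)
centre 2 = (0.3293·cos120.0°, 0.3293·sin120.0°, 0.0157) = (-0.1647, 0.2852, 0.0157)
arm 3 at φ=240.0°: (R−r)+L cos θ3 = 0.3293;  centre 3 = (-0.1647, -0.2852, -0.0157)
eliminate P² terms by subtracting sphere 1 from 2 and 3
[-0.9411 0.5704 0.2114]·P = 0.0070;  [-0.9411 -0.5704 0.1486]·P = 0.0070
det = 1.0736;  x = -0.0075+0.1913z,  y = 0.0000+-0.0550z
sphere 1 gives Az²+Bz+C=0 with A=1.0396, B=0.0601, C=-0.0537;  B²−4AC=0.2270;  roots -0.2580, 0.2002;  negative root z = -0.2580
x = -0.0568, y = 0.0142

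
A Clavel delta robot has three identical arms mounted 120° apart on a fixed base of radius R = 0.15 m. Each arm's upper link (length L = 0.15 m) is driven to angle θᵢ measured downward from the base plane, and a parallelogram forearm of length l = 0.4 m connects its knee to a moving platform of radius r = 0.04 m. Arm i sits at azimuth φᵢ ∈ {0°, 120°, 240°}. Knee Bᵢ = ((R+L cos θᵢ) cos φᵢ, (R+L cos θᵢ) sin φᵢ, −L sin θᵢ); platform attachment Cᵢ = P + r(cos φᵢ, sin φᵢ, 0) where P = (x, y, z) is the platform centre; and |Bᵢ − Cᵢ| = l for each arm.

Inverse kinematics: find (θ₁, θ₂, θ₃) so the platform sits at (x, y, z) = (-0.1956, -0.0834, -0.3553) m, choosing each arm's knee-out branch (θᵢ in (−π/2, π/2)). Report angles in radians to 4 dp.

rotate P by −φ1: (-0.1956, -0.0834, -0.3553)
  e−x'=0.3056;  (l²−L²−(e−x')²−y'²−z²)/2L = -0.2970
  √(A²+B²)=0.4686;  θ1 = -0.8605+2.2570 ≈ 1.3966
φ2=120.0° → target in arm frame (0.0256, 0.2111)
  A=0.0844, B=-0.3553, C=(l²−L²−A²−y'²−z²)/(2L)=-0.1348
  √(A²+B²)=0.3652;  θ2 = -1.3375+1.9487 ≈ 0.6112
arm 3 (φ=240.0°): x'=0.1700, y'=-0.1277
  e−x'=-0.0600;  (l²−L²−(e−x')²−y'²−z²)/2L = -0.0288
  θ3 = atan2(B,A) + arccos(C/0.3603) = -0.0873

θ₁ = 1.3966, θ₂ = 0.6112, θ₃ = -0.0873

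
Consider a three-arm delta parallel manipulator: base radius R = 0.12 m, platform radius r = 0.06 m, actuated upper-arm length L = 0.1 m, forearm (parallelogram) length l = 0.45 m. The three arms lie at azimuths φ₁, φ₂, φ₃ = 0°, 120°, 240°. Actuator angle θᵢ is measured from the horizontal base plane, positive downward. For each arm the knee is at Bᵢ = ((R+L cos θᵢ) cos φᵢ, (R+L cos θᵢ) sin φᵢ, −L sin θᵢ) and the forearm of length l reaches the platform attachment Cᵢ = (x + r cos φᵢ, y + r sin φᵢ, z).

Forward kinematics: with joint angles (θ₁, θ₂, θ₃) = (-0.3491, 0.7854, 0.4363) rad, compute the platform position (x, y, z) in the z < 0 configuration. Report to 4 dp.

(0.1722, -0.0600, -0.4114)

φ1=0.0°: virtual centre (0.1540, 0.0000, 0.0342), radius l
arm 2 at φ=120.0°: ρ2 = 0.1307;  centre 2 = (-0.0654, 0.1132, -0.0707)
arm 3 at φ=240.0°: ρ3 = 0.1506;  centre 3 = (-0.0753, -0.1305, -0.0423)
|centre ₂|²−|centre ₁|² = -0.0028;  |centre ₃|²−|centre ₁|² = -0.0004
plane₁₂: -0.4386x+0.2264y+-0.2098z = -0.0028
Cramer: x(z) = 0.0038-0.4095z;  y(z) = -0.0051+0.1335z
sphere 1 gives Az²+Bz+C=0 with A=1.1855, B=0.0533, C=-0.1787;  B²−4AC=0.8504;  roots -0.4114, 0.3665;  negative root z = -0.4114
x = 0.1722, y = -0.0600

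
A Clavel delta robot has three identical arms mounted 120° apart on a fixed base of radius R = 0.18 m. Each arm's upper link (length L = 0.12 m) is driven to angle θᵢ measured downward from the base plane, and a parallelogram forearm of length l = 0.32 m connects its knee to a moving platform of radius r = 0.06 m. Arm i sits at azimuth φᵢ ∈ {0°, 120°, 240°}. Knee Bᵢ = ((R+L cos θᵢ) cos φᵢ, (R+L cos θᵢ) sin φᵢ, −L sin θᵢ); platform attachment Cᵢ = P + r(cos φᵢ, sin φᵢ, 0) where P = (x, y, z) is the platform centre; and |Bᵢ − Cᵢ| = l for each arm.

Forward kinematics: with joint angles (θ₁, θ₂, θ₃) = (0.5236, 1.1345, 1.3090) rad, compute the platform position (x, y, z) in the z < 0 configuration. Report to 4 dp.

(0.0852, 0.0204, -0.3476)

φ1=0.0°: virtual centre (0.2239, 0.0000, -0.0600), radius l
φ2=120.0°: virtual centre (-0.0854, 0.1478, -0.1088), radius l
arm 3 at φ=240.0°: (R−r)+L cos θ3 = 0.1511;  S3 = (-0.0755, -0.1308, -0.1159)
subtract pairs → two planes through P
plane₁₂: -0.6186x+0.2957y+-0.0975z = -0.0128
det = 0.3389;  x = 0.0251+-0.1728z,  y = 0.0093+-0.0318z
quadratic in z: (1.0309)z²+(0.1881)z+(-0.0592)=0, √Δ=0.5286 → z ∈ {-0.3476, 0.1652}; z = -0.3476 (taking z<0)
x = 0.0852, y = 0.0204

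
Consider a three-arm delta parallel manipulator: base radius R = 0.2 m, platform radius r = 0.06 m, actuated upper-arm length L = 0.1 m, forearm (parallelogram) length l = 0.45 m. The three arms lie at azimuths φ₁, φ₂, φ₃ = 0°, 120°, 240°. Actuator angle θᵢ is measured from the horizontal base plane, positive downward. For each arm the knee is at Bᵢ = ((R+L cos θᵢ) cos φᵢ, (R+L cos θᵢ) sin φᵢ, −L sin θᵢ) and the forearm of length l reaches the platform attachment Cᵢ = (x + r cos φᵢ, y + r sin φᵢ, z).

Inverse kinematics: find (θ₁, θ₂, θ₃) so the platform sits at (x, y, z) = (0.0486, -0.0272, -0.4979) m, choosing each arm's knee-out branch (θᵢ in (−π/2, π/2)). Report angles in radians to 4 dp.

φ1=0.0° → target in arm frame (0.0486, -0.0272)
  A=0.0914, B=-0.4979, C=(l²−L²−A²−y'²−z²)/(2L)=-0.3225
  √(A²+B²)=0.5062;  θ1 = -1.3892+2.2615 ≈ 0.8722
φ2=120.0° → target in arm frame (-0.0479, -0.0285)
  A=0.1879, B=-0.4979, C=(l²−L²−A²−y'²−z²)/(2L)=-0.4575
  γ=atan2(-0.4979,0.1879)=-1.2100;  ψ=arccos(-0.8598)=2.6056;  θ2=γ+ψ≈1.3956
φ3=240.0° → target in arm frame (-0.0007, 0.0557)
  A cos θ + B sin θ = C:  0.1407·cos θ + -0.4979·sin θ = -0.3916
  √(A²+B²)=0.5174;  θ3 = -1.2953+2.4292 ≈ 1.1339

θ₁ = 0.8722, θ₂ = 1.3956, θ₃ = 1.1339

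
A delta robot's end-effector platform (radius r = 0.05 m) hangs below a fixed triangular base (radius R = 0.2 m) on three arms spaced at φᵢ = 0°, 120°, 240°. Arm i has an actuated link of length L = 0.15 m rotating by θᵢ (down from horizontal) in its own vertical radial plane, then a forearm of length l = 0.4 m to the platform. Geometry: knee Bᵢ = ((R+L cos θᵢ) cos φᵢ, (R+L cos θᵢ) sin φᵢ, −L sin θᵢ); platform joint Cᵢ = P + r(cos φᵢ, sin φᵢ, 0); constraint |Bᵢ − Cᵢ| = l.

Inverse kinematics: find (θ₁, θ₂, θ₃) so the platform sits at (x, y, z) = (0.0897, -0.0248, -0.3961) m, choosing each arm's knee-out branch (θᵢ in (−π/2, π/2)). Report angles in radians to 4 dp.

φ1=0.0° → target in arm frame (0.0897, -0.0248)
  e−x'=0.0603;  (l²−L²−(e−x')²−y'²−z²)/2L = -0.0788
  γ=atan2(-0.3961,0.0603)=-1.4197;  ψ=arccos(-0.1967)=1.7688;  θ1=γ+ψ≈0.3491
rotate P by −φ2: (-0.0663, -0.0653, -0.3961)
  A=0.2163, B=-0.3961, C=(l²−L²−A²−y'²−z²)/(2L)=-0.2348
  γ=atan2(-0.3961,0.2163)=-1.0709;  ψ=arccos(-0.5204)=2.1181;  θ2=γ+ψ≈1.0471
φ3=240.0° → target in arm frame (-0.0234, 0.0901)
  A cos θ + B sin θ = C:  0.1734·cos θ + -0.3961·sin θ = -0.1919
  √(A²+B²)=0.4324;  θ3 = -1.1582+2.0306 ≈ 0.8724

θ₁ = 0.3491, θ₂ = 1.0471, θ₃ = 0.8724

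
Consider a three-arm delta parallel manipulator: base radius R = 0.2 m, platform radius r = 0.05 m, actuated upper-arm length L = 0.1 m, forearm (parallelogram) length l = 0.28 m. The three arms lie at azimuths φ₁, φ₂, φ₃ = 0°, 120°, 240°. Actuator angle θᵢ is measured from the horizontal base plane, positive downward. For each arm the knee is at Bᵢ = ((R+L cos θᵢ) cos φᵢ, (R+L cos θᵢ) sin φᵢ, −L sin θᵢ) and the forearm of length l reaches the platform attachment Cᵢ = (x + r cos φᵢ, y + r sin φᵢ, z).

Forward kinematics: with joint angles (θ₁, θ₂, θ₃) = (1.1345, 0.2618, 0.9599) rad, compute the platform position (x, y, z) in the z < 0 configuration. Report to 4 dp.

arm 1 at φ=0.0°: (R−r)+L cos θ1 = 0.1923;  S1 = (0.1923, 0.0000, -0.0906)
arm 2 at φ=120.0°: (R−r)+L cos θ2 = 0.2466;  S2 = (-0.1233, 0.2136, -0.0259)
arm 3 at φ=240.0°: (R−r)+L cos θ3 = 0.2074;  S3 = (-0.1037, -0.1796, -0.0819)
|S₂|²−|S₁|² = 0.0163;  |S₃|²−|S₁|² = 0.0045
plane₁₂: -0.6311x+0.4271y+0.1295z = 0.0163
Cramer: x(z) = -0.0162+0.1125z;  y(z) = 0.0142-0.1369z
quadratic in z: (1.0314)z²+(0.1305)z+(-0.0265)=0, √Δ=0.3555 → z ∈ {-0.2356, 0.1091}; z = -0.2356 (taking z<0)
x = -0.0428, y = 0.0464

(-0.0428, 0.0464, -0.2356)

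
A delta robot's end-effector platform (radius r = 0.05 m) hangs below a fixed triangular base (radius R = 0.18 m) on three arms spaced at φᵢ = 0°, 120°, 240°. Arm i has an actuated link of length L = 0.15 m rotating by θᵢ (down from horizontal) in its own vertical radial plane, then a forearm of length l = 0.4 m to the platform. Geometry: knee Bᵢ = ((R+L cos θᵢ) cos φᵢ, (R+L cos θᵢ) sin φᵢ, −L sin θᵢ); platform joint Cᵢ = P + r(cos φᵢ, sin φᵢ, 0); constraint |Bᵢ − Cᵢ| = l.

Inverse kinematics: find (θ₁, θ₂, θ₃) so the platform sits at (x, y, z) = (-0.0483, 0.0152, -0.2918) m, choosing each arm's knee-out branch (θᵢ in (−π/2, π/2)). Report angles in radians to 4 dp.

θ₁ = 0.3490, θ₂ = -0.1746, θ₃ = -0.0005

arm 1 (φ=0.0°): x'=-0.0483, y'=0.0152
  A=0.1783, B=-0.2918, C=(l²−L²−A²−y'²−z²)/(2L)=0.0678
  θ1 = atan2(B,A) + arccos(C/0.3420) = 0.3490
arm 2 (φ=120.0°): x'=0.0373, y'=0.0342
  A=0.0927, B=-0.2918, C=(l²−L²−A²−y'²−z²)/(2L)=0.1420
  θ2 = atan2(B,A) + arccos(C/0.3062) = -0.1746
φ3=240.0° → target in arm frame (0.0110, -0.0494)
  A=0.1190, B=-0.2918, C=(l²−L²−A²−y'²−z²)/(2L)=0.1192
  γ=atan2(-0.2918,0.1190)=-1.1835;  ψ=arccos(0.3781)=1.1831;  θ3=γ+ψ≈-0.0005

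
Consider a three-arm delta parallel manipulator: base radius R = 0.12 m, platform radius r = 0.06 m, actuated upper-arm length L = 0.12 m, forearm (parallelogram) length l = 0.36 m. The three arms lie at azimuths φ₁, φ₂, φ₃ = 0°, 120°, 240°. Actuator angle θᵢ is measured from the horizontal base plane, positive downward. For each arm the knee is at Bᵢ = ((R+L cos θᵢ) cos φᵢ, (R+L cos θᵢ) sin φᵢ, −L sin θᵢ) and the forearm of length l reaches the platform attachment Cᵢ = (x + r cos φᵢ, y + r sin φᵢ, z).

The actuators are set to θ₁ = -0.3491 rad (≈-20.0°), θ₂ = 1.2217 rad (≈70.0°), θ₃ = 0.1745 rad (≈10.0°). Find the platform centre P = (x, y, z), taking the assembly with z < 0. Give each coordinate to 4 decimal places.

(0.1558, -0.1522, -0.2847)

φ1=0.0°: virtual centre (0.1728, 0.0000, 0.0410), radius l
φ2=120.0°: virtual centre (-0.0505, 0.0875, -0.1128), radius l
arm 3 at φ=240.0°: ρ3 = 0.1782;  centre 3 = (-0.0891, -0.1543, -0.0208)
subtract pairs → two planes through P
linear system: -0.4466x+0.1750y = -0.0086−-0.3076z; -0.5237x+-0.3086y = 0.0006−-0.1238z
det = 0.2295;  x = 0.0111+-0.5081z,  y = -0.0209+0.4612z
quadratic in z: (1.4709)z²+(0.0629)z+(-0.1013)=0, √Δ=0.7747 → z ∈ {-0.2847, 0.2420}; z = -0.2847 (taking z<0)
x = 0.1558, y = -0.1522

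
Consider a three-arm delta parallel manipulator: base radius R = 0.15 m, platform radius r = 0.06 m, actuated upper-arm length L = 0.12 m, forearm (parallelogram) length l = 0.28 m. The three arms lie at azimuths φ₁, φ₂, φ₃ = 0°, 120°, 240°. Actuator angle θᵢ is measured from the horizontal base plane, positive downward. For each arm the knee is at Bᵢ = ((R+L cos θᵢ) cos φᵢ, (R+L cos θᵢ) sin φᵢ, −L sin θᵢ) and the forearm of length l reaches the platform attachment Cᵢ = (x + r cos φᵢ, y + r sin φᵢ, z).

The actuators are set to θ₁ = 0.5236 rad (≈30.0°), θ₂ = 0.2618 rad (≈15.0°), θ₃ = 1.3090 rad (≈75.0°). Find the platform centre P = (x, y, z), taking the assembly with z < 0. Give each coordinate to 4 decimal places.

(0.0377, 0.1117, -0.2638)

arm 1 at φ=0.0°: ρ1 = 0.1939;  S1 = (0.1939, 0.0000, -0.0600)
S2 = (0.2059·cos120.0°, 0.2059·sin120.0°, -0.0311) = (-0.1030, 0.1783, -0.0311)
φ3=240.0°: virtual centre (-0.0605, -0.1048, -0.1159), radius l
eliminate P² terms by subtracting sphere 1 from 2 and 3
[-0.5938 0.3566 0.0579]·P = 0.0022;  [-0.5089 -0.2097 -0.1118]·P = -0.0131
det = 0.3060;  x = 0.0138+-0.0907z,  y = 0.0290+-0.3132z
into |P−S₁|² = l²: 1.1063z² + 0.1345z + -0.0415 = 0;  Δ = 0.2018;  z = -0.2638 or 0.1423 → z<0 root = -0.2638
x = 0.0377, y = 0.1117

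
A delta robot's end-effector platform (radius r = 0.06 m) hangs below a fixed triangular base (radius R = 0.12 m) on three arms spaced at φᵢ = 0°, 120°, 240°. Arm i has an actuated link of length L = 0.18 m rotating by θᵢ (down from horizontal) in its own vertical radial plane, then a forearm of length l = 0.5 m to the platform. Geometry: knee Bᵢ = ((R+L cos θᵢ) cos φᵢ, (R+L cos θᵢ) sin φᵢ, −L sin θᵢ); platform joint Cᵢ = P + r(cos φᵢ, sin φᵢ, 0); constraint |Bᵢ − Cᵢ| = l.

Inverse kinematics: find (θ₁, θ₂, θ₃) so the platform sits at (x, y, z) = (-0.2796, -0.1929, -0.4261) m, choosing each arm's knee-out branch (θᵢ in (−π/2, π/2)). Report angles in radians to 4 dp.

rotate P by −φ1: (-0.2796, -0.1929, -0.4261)
  e−x'=0.3396;  (l²−L²−(e−x')²−y'²−z²)/2L = -0.3236
  θ1 = atan2(B,A) + arccos(C/0.5449) = 1.3088
arm 2 (φ=120.0°): x'=-0.0273, y'=0.3386
  A=0.0873, B=-0.4261, C=(l²−L²−A²−y'²−z²)/(2L)=-0.2395
  θ2 = atan2(B,A) + arccos(C/0.4349) = 0.7851
arm 3 (φ=240.0°): x'=0.3069, y'=-0.1457
  A cos θ + B sin θ = C:  -0.2469·cos θ + -0.4261·sin θ = -0.1281
  √(A²+B²)=0.4924;  θ3 = -2.0959+1.8340 ≈ -0.2619

θ₁ = 1.3088, θ₂ = 0.7851, θ₃ = -0.2619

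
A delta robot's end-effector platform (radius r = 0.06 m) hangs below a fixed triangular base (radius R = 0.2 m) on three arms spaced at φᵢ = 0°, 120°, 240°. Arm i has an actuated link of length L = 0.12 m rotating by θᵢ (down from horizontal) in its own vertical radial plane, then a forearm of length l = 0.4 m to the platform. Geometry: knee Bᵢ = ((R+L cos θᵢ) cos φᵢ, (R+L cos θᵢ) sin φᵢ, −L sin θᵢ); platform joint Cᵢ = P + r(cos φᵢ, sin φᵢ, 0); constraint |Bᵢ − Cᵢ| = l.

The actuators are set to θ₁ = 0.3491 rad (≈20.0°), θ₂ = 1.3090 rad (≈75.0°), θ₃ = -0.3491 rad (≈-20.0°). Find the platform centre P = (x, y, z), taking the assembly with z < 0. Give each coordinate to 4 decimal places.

(0.0298, -0.1732, -0.3244)

arm 1 at φ=0.0°: e+L cos θ1 = 0.2528;  S1 = (0.2528, 0.0000, -0.0410)
arm 2 at φ=120.0°: e+L cos θ2 = 0.1711;  S2 = (-0.0855, 0.1481, -0.1159)
φ3=240.0°: virtual centre (-0.1264, -0.2189, 0.0410), radius l
|S₂|²−|S₁|² = -0.0229;  |S₃|²−|S₁|² = 0.0000
linear system: -0.6766x+0.2963y = -0.0229−-0.1497z; -0.7583x+-0.4378y = 0.0000−0.1642z
det = 0.5209;  x = 0.0192+-0.0325z,  y = -0.0333+0.4312z
into |P−S₁|² = l²: 1.1870z² + 0.0685z + -0.1027 = 0;  Δ = 0.4922;  z = -0.3244 or 0.2666 → z<0 root = -0.3244
x = 0.0298, y = -0.1732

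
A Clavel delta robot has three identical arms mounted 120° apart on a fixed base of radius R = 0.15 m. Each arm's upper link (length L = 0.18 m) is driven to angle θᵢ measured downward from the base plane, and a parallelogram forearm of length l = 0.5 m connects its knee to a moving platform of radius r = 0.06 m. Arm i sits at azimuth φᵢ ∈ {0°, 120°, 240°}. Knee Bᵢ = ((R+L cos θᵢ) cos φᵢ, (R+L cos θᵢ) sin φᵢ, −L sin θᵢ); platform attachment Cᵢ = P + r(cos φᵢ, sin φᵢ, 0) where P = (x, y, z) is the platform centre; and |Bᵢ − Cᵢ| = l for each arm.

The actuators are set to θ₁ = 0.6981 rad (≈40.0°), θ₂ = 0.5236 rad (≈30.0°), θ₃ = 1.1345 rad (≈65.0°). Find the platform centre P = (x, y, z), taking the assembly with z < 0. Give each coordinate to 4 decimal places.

(0.0388, 0.1387, -0.5573)

arm 1 at φ=0.0°: e+L cos θ1 = 0.2279;  centre 1 = (0.2279, 0.0000, -0.1157)
arm 2 at φ=120.0°: e+L cos θ2 = 0.2459;  centre 2 = (-0.1229, 0.2129, -0.0900)
centre 3 = (0.1661·cos240.0°, 0.1661·sin240.0°, -0.1631) = (-0.0830, -0.1438, -0.1631)
subtract pairs → two planes through P
plane₁₂: -0.7017x+0.4259y+0.0514z = 0.0032
Cramer: x(z) = 0.0082-0.0549z;  y(z) = 0.0210-0.2111z
sphere 1 gives Az²+Bz+C=0 with A=1.0476, B=0.2466, C=-0.1879;  B²−4AC=0.8482;  roots -0.5573, 0.3218;  negative root z = -0.5573
x = 0.0388, y = 0.1387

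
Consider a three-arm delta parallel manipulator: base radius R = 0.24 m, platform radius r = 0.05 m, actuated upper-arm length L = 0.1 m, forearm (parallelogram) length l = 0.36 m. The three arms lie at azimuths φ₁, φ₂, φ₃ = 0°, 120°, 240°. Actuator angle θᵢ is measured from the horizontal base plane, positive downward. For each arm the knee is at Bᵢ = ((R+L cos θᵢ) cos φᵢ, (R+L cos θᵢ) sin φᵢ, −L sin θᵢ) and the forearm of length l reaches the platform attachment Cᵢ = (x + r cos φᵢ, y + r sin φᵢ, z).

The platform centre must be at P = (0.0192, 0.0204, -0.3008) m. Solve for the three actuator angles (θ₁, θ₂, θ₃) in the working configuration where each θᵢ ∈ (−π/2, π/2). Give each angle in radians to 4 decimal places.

rotate P by −φ1: (0.0192, 0.0204, -0.3008)
  e−x'=0.1708;  (l²−L²−(e−x')²−y'²−z²)/2L = -0.0023
  √(A²+B²)=0.3459;  θ1 = -1.0544+1.5776 ≈ 0.5232
rotate P by −φ2: (0.0081, -0.0268, -0.3008)
  e−x'=0.1819;  (l²−L²−(e−x')²−y'²−z²)/2L = -0.0235
  γ=atan2(-0.3008,0.1819)=-1.0268;  ψ=arccos(-0.0668)=1.6377;  θ2=γ+ψ≈0.6109
arm 3 (φ=240.0°): x'=-0.0273, y'=0.0064
  A cos θ + B sin θ = C:  0.2173·cos θ + -0.3008·sin θ = -0.0906
  γ=atan2(-0.3008,0.2173)=-0.9453;  ψ=arccos(-0.2443)=1.8176;  θ3=γ+ψ≈0.8723

θ₁ = 0.5232, θ₂ = 0.6109, θ₃ = 0.8723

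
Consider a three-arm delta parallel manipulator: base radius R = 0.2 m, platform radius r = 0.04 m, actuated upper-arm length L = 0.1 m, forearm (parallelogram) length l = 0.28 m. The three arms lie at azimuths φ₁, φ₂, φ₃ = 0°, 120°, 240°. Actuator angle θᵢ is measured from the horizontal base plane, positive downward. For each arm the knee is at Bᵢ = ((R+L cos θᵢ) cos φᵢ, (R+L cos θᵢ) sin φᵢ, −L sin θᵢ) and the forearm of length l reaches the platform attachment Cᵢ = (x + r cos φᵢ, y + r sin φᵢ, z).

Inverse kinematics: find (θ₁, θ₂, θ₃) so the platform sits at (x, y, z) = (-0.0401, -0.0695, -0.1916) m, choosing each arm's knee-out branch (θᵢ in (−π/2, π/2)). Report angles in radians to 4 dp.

θ₁ = 1.0473, θ₂ = 1.0476, θ₃ = -0.2618

φ1=0.0° → target in arm frame (-0.0401, -0.0695)
  A cos θ + B sin θ = C:  0.2001·cos θ + -0.1916·sin θ = -0.0659
  √(A²+B²)=0.2770;  θ1 = -0.7637+1.8110 ≈ 1.0473
arm 2 (φ=120.0°): x'=-0.0401, y'=0.0695
  e−x'=0.2001;  (l²−L²−(e−x')²−y'²−z²)/2L = -0.0660
  γ=atan2(-0.1916,0.2001)=-0.7636;  ψ=arccos(-0.2381)=1.8112;  θ2=γ+ψ≈1.0476
arm 3 (φ=240.0°): x'=0.0802, y'=0.0000
  A cos θ + B sin θ = C:  0.0798·cos θ + -0.1916·sin θ = 0.1266
  √(A²+B²)=0.2075;  θ3 = -1.1763+0.9145 ≈ -0.2618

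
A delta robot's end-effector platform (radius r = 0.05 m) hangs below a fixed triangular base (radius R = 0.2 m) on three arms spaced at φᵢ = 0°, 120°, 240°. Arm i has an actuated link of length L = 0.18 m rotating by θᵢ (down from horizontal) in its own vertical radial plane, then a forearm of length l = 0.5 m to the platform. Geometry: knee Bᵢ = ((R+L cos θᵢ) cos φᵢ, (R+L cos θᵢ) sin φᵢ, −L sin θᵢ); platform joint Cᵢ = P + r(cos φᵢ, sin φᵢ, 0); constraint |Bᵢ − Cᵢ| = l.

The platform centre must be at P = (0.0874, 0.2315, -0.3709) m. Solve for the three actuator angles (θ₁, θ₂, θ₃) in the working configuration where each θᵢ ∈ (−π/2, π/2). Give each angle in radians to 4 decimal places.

φ1=0.0° → target in arm frame (0.0874, 0.2315)
  A cos θ + B sin θ = C:  0.0626·cos θ + -0.3709·sin θ = 0.0626
  √(A²+B²)=0.3761;  θ1 = -1.4036+1.4037 ≈ 0.0001
φ2=120.0° → target in arm frame (0.1568, -0.1914)
  A cos θ + B sin θ = C:  -0.0068·cos θ + -0.3709·sin θ = 0.1204
  θ2 = atan2(B,A) + arccos(C/0.3710) = -0.3488
arm 3 (φ=240.0°): x'=-0.2442, y'=-0.0401
  A=0.3942, B=-0.3709, C=(l²−L²−A²−y'²−z²)/(2L)=-0.2138
  θ3 = atan2(B,A) + arccos(C/0.5412) = 1.2218

θ₁ = 0.0001, θ₂ = -0.3488, θ₃ = 1.2218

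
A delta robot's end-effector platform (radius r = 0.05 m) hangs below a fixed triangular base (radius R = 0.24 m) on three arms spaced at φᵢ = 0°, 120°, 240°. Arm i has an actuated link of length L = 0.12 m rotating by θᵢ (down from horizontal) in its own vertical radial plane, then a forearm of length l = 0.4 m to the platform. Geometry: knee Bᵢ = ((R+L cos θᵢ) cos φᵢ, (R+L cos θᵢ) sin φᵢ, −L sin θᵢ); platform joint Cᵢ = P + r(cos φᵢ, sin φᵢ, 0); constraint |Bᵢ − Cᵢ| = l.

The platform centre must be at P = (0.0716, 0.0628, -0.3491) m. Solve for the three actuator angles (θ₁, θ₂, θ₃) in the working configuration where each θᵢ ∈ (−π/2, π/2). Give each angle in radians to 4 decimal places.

φ1=0.0° → target in arm frame (0.0716, 0.0628)
  A cos θ + B sin θ = C:  0.1184·cos θ + -0.3491·sin θ = 0.0240
  θ1 = atan2(B,A) + arccos(C/0.3686) = 0.2618
φ2=120.0° → target in arm frame (0.0186, -0.0934)
  e−x'=0.1714;  (l²−L²−(e−x')²−y'²−z²)/2L = -0.0599
  √(A²+B²)=0.3889;  θ2 = -1.1144+1.7255 ≈ 0.6111
arm 3 (φ=240.0°): x'=-0.0902, y'=0.0306
  e−x'=0.2802;  (l²−L²−(e−x')²−y'²−z²)/2L = -0.2321
  √(A²+B²)=0.4476;  θ3 = -0.8945+2.1160 ≈ 1.2215

θ₁ = 0.2618, θ₂ = 0.6111, θ₃ = 1.2215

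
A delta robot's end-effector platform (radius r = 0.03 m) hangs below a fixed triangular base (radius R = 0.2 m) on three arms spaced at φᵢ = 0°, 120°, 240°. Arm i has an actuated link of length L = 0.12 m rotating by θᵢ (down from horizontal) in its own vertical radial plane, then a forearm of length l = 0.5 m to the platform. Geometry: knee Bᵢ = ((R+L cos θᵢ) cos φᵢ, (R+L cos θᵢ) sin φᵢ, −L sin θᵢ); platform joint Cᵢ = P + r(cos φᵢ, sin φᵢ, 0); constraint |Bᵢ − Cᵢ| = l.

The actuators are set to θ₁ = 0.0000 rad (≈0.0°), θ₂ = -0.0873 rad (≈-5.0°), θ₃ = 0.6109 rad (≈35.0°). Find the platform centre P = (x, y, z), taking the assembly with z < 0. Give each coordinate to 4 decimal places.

(0.0348, 0.0777, -0.4229)

φ1=0.0°: virtual centre (0.2900, 0.0000, 0.0000), radius l
φ2=120.0°: virtual centre (-0.1448, 0.2508, 0.0105), radius l
φ3=240.0°: virtual centre (-0.1341, -0.2324, -0.0688), radius l
subtract pairs → two planes through P
linear system: -0.8695x+0.5015y = -0.0002−0.0209z; -0.8483x+-0.4647y = -0.0074−-0.1377z
Cramer: x(z) = 0.0045-0.0715z;  y(z) = 0.0076-0.1657z
into |P−S₁|² = l²: 1.0326z² + 0.0383z + -0.1685 = 0;  Δ = 0.6973;  z = -0.4229 or 0.3858 → z<0 root = -0.4229
x = 0.0348, y = 0.0777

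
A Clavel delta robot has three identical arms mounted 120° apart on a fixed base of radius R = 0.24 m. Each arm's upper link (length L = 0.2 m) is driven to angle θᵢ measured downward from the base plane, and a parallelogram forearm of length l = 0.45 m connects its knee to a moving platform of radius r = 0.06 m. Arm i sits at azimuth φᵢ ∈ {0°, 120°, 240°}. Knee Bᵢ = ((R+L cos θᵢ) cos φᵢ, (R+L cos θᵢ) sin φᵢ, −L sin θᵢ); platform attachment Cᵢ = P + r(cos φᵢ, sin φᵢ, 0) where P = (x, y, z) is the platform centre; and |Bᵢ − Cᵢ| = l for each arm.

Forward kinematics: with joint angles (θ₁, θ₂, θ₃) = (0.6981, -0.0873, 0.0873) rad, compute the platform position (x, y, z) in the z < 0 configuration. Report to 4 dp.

(-0.0869, 0.0153, -0.2890)

centre 1 = (0.3332·cos0.0°, 0.3332·sin0.0°, -0.1286) = (0.3332, 0.0000, -0.1286)
centre 2 = (0.3792·cos120.0°, 0.3792·sin120.0°, 0.0174) = (-0.1896, 0.3284, 0.0174)
φ3=240.0°: virtual centre (-0.1896, -0.3284, -0.0174), radius l
eliminate P² terms by subtracting sphere 1 from 2 and 3
[-1.0457 0.6569 0.2920]·P = 0.0166;  [-1.0457 -0.6569 0.2222]·P = 0.0166
Cramer: x(z) = -0.0158+0.2459z;  y(z) = 0.0000-0.0531z
into |P−centre ₁|² = l²: 1.0633z² + 0.0855z + -0.0641 = 0;  Δ = 0.2801;  z = -0.2890 or 0.2087 → z<0 root = -0.2890
x = -0.0869, y = 0.0153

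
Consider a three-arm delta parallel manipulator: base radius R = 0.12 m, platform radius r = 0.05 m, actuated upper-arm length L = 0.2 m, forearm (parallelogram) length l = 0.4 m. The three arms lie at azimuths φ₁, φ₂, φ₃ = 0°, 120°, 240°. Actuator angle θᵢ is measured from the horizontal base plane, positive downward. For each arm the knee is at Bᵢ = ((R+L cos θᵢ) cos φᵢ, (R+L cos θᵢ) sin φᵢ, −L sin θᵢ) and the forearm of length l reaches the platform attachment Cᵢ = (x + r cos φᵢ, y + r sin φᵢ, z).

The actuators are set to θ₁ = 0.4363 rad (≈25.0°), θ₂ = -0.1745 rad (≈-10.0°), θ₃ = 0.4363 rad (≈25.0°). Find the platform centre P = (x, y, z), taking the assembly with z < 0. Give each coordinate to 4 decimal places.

centre 1 = (0.2513·cos0.0°, 0.2513·sin0.0°, -0.0845) = (0.2513, 0.0000, -0.0845)
arm 2 at φ=120.0°: ρ2 = 0.2670;  centre 2 = (-0.1335, 0.2312, 0.0347)
centre 3 = (0.2513·cos240.0°, 0.2513·sin240.0°, -0.0845) = (-0.1256, -0.2176, -0.0845)
eliminate P² terms by subtracting sphere 1 from 2 and 3
[-0.7695 0.4624 0.2385]·P = 0.0022;  [-0.7538 -0.4352 0.0000]·P = 0.0000
Cramer: x(z) = -0.0014+0.1519z;  y(z) = 0.0024-0.2630z
quadratic in z: (1.0922)z²+(0.0910)z+(-0.0890)=0, √Δ=0.6302 → z ∈ {-0.3302, 0.2468}; z = -0.3302 (taking z<0)
x = -0.0515, y = 0.0893

(-0.0515, 0.0893, -0.3302)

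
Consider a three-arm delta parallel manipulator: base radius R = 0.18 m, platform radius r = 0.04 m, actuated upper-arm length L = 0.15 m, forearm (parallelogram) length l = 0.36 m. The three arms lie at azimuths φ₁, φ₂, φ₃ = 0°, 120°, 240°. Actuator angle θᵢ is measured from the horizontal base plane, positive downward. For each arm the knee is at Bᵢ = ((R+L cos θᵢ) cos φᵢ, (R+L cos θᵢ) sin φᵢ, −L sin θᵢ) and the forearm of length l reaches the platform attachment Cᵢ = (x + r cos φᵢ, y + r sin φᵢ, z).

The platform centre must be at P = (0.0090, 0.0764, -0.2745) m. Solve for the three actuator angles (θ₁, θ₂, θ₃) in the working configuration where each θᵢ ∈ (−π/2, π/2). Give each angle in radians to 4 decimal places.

θ₁ = 0.3492, θ₂ = 0.0000, θ₃ = 0.7855

arm 1 (φ=0.0°): x'=0.0090, y'=0.0764
  e−x'=0.1310;  (l²−L²−(e−x')²−y'²−z²)/2L = 0.0292
  θ1 = atan2(B,A) + arccos(C/0.3042) = 0.3492
arm 2 (φ=120.0°): x'=0.0617, y'=-0.0460
  e−x'=0.0783;  (l²−L²−(e−x')²−y'²−z²)/2L = 0.0783
  θ2 = atan2(B,A) + arccos(C/0.2855) = 0.0000
rotate P by −φ3: (-0.0707, -0.0304, -0.2745)
  A cos θ + B sin θ = C:  0.2107·cos θ + -0.2745·sin θ = -0.0452
  θ3 = atan2(B,A) + arccos(C/0.3460) = 0.7855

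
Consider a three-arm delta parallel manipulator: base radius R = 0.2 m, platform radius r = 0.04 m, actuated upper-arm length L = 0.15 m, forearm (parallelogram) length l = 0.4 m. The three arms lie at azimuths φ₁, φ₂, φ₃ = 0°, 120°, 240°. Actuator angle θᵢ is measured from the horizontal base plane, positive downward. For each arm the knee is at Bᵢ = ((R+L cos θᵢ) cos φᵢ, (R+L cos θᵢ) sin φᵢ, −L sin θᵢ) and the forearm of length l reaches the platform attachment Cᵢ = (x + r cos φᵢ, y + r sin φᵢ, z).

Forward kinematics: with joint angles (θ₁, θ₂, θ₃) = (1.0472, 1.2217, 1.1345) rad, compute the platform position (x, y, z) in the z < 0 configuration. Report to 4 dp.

(0.0200, -0.0117, -0.4670)

arm 1 at φ=0.0°: (R−r)+L cos θ1 = 0.2350;  centre 1 = (0.2350, 0.0000, -0.1299)
φ2=120.0°: virtual centre (-0.1057, 0.1830, -0.1410), radius l
φ3=240.0°: virtual centre (-0.1117, -0.1935, -0.1359), radius l
|centre ₂|²−|centre ₁|² = -0.0076;  |centre ₃|²−|centre ₁|² = -0.0037
[-0.6813 0.3660 -0.0221]·P = -0.0076;  [-0.6934 -0.3869 -0.0121]·P = -0.0037
det = 0.5174;  x = 0.0083+-0.0251z,  y = -0.0053+0.0137z
quadratic in z: (1.0008)z²+(0.2710)z+(-0.0917)=0, √Δ=0.6638 → z ∈ {-0.4670, 0.1962}; z = -0.4670 (taking z<0)
x = 0.0200, y = -0.0117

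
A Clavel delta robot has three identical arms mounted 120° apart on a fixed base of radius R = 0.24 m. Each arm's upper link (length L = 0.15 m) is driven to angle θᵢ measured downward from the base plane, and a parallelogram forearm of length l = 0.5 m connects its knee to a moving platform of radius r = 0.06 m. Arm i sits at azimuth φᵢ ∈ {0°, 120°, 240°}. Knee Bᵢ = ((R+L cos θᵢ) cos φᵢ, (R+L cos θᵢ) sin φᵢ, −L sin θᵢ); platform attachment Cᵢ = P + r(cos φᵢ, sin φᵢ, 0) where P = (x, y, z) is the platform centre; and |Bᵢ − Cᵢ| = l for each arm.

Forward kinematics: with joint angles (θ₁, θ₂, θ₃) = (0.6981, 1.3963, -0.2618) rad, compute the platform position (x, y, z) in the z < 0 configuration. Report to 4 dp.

(-0.0033, -0.2211, -0.4313)

arm 1 at φ=0.0°: e+L cos θ1 = 0.2949;  O1 = (0.2949, 0.0000, -0.0964)
arm 2 at φ=120.0°: e+L cos θ2 = 0.2060;  O2 = (-0.1030, 0.1784, -0.1477)
arm 3 at φ=240.0°: e+L cos θ3 = 0.3249;  O3 = (-0.1624, -0.2814, 0.0388)
|O₂|²−|O₁|² = -0.0320;  |O₃|²−|O₁|² = 0.0108
linear system: -0.7959x+0.3569y = -0.0320−-0.1026z; -0.9147x+-0.5627y = 0.0108−0.2705z
Cramer: x(z) = 0.0183+0.0501z;  y(z) = -0.0489+0.3992z
sphere 1 gives Az²+Bz+C=0 with A=1.1619, B=0.1261, C=-0.1618;  B²−4AC=0.7678;  roots -0.4313, 0.3228;  negative root z = -0.4313
x = -0.0033, y = -0.2211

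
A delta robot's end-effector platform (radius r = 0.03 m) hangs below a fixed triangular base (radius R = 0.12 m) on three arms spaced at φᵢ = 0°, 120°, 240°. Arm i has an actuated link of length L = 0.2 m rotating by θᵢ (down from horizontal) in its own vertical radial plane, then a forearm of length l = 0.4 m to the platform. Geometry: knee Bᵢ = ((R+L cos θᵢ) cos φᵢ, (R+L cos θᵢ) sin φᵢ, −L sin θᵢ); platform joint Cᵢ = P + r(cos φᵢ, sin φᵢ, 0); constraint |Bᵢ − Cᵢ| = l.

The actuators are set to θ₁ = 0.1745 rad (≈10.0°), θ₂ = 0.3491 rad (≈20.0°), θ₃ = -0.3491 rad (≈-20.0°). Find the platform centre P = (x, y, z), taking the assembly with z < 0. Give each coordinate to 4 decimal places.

φ1=0.0°: virtual centre (0.2870, 0.0000, -0.0347), radius l
O2 = (0.2779·cos120.0°, 0.2779·sin120.0°, -0.0684) = (-0.1390, 0.2407, -0.0684)
arm 3 at φ=240.0°: ρ3 = 0.2779;  O3 = (-0.1390, -0.2407, 0.0684)
|O₂|²−|O₁|² = -0.0016;  |O₃|²−|O₁|² = -0.0016
linear system: -0.8519x+0.4814y = -0.0016−-0.0674z; -0.8519x+-0.4814y = -0.0016−0.2063z
Cramer: x(z) = 0.0019+0.0815z;  y(z) = 0.0000+0.2842z
sphere 1 gives Az²+Bz+C=0 with A=1.0874, B=0.0230, C=-0.0775;  B²−4AC=0.3378;  roots -0.2778, 0.2567;  negative root z = -0.2778
x = -0.0207, y = -0.0790

(-0.0207, -0.0790, -0.2778)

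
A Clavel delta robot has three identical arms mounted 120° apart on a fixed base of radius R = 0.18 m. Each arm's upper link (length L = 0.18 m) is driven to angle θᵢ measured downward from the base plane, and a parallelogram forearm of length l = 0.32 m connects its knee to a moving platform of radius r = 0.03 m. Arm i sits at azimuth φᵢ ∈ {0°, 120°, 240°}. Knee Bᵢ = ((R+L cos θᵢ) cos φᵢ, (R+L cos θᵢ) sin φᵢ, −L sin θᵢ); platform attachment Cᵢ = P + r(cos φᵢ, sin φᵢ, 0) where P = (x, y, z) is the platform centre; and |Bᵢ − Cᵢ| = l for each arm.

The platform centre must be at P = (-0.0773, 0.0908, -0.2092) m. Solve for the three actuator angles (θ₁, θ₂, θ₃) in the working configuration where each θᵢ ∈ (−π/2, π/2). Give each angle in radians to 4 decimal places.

θ₁ = 1.1345, θ₂ = -0.1749, θ₃ = 0.9601

φ1=0.0° → target in arm frame (-0.0773, 0.0908)
  A cos θ + B sin θ = C:  0.2273·cos θ + -0.2092·sin θ = -0.0935
  θ1 = atan2(B,A) + arccos(C/0.3089) = 1.1345
φ2=120.0° → target in arm frame (0.1173, 0.0215)
  A cos θ + B sin θ = C:  0.0327·cos θ + -0.2092·sin θ = 0.0686
  √(A²+B²)=0.2117;  θ2 = -1.4157+1.2408 ≈ -0.1749
φ3=240.0° → target in arm frame (-0.0400, -0.1123)
  A cos θ + B sin θ = C:  0.1900·cos θ + -0.2092·sin θ = -0.0624
  √(A²+B²)=0.2826;  θ3 = -0.8335+1.7936 ≈ 0.9601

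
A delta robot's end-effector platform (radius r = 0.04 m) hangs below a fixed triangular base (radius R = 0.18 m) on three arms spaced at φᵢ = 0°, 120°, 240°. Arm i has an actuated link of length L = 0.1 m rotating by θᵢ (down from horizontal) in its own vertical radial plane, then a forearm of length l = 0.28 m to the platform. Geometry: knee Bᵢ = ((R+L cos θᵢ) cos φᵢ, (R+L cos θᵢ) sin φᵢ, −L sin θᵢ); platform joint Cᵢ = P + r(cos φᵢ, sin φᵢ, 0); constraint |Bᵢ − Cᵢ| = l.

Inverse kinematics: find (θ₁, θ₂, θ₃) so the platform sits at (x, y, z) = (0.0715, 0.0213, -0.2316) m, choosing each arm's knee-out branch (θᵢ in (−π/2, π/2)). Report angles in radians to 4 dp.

θ₁ = 0.0872, θ₂ = 0.8725, θ₃ = 1.1347

rotate P by −φ1: (0.0715, 0.0213, -0.2316)
  A cos θ + B sin θ = C:  0.0685·cos θ + -0.2316·sin θ = 0.0481
  θ1 = atan2(B,A) + arccos(C/0.2415) = 0.0872
arm 2 (φ=120.0°): x'=-0.0173, y'=-0.0726
  A cos θ + B sin θ = C:  0.1573·cos θ + -0.2316·sin θ = -0.0762
  √(A²+B²)=0.2800;  θ2 = -0.9742+1.8466 ≈ 0.8725
φ3=240.0° → target in arm frame (-0.0542, 0.0513)
  A=0.1942, B=-0.2316, C=(l²−L²−A²−y'²−z²)/(2L)=-0.1279
  γ=atan2(-0.2316,0.1942)=-0.8730;  ψ=arccos(-0.4232)=2.0077;  θ3=γ+ψ≈1.1347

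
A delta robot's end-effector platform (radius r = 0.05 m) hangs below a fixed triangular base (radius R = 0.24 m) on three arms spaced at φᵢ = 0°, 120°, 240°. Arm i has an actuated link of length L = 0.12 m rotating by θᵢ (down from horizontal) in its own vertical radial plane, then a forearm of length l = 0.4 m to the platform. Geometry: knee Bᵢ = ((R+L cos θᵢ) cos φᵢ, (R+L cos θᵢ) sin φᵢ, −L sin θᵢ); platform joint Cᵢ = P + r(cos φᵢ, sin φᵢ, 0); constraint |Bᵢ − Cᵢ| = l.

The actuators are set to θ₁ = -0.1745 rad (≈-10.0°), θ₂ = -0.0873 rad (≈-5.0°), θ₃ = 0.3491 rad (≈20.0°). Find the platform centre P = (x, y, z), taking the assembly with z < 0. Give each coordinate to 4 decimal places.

arm 1 at φ=0.0°: (R−r)+L cos θ1 = 0.3082;  centre 1 = (0.3082, 0.0000, 0.0208)
φ2=120.0°: virtual centre (-0.1548, 0.2681, 0.0105), radius l
arm 3 at φ=240.0°: (R−r)+L cos θ3 = 0.3028;  centre 3 = (-0.1514, -0.2622, -0.0410)
eliminate P² terms by subtracting sphere 1 from 2 and 3
linear system: -0.9259x+0.5361y = 0.0005−-0.0207z; -0.9191x+-0.5244y = -0.0021−-0.1238z
Cramer: x(z) = 0.0008-0.0789z;  y(z) = 0.0024-0.0976z
quadratic in z: (1.0158)z²+(0.0064)z+(-0.0651)=0, √Δ=0.5144 → z ∈ {-0.2563, 0.2501}; z = -0.2563 (taking z<0)
x = 0.0211, y = 0.0275

(0.0211, 0.0275, -0.2563)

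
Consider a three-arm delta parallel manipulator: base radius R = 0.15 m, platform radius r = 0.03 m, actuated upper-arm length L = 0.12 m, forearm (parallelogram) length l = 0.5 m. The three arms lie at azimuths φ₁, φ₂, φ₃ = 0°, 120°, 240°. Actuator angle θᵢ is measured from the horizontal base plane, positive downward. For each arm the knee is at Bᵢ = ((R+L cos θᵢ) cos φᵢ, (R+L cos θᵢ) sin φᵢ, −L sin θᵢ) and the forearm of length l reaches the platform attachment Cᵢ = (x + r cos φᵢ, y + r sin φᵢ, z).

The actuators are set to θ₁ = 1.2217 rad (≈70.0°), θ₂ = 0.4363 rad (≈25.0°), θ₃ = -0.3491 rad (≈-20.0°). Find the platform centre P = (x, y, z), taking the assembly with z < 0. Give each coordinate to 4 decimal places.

O1 = (0.1610·cos0.0°, 0.1610·sin0.0°, -0.1128) = (0.1610, 0.0000, -0.1128)
O2 = (0.2288·cos120.0°, 0.2288·sin120.0°, -0.0507) = (-0.1144, 0.1981, -0.0507)
O3 = (0.2328·cos240.0°, 0.2328·sin240.0°, 0.0410) = (-0.1164, -0.2016, 0.0410)
subtract pairs → two planes through P
[-0.5509 0.3962 0.1241]·P = 0.0163;  [-0.5549 -0.4032 0.3076]·P = 0.0172
Cramer: x(z) = -0.0303+0.3890z;  y(z) = -0.0011+0.2276z
into |P−O₁|² = l²: 1.2031z² + 0.0762z + -0.2007 = 0;  Δ = 0.9716;  z = -0.4413 or 0.3780 → z<0 root = -0.4413
x = -0.2019, y = -0.1015

(-0.2019, -0.1015, -0.4413)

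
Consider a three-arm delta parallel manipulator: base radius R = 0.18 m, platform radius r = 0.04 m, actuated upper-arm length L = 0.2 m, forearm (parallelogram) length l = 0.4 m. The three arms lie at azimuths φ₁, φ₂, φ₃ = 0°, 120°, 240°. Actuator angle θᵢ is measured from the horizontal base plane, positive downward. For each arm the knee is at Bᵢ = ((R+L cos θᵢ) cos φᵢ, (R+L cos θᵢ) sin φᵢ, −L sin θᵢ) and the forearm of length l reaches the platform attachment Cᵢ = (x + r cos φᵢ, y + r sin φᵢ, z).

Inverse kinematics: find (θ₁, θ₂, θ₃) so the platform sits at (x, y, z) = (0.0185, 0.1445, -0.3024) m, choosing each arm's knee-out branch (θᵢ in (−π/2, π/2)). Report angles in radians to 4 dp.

θ₁ = 0.4364, θ₂ = -0.0875, θ₃ = 1.0473

arm 1 (φ=0.0°): x'=0.0185, y'=0.1445
  A cos θ + B sin θ = C:  0.1215·cos θ + -0.3024·sin θ = -0.0177
  γ=atan2(-0.3024,0.1215)=-1.1888;  ψ=arccos(-0.0544)=1.6252;  θ1=γ+ψ≈0.4364
φ2=120.0° → target in arm frame (0.1159, -0.0883)
  A=0.0241, B=-0.3024, C=(l²−L²−A²−y'²−z²)/(2L)=0.0505
  θ2 = atan2(B,A) + arccos(C/0.3034) = -0.0875
arm 3 (φ=240.0°): x'=-0.1344, y'=-0.0562
  A=0.2744, B=-0.3024, C=(l²−L²−A²−y'²−z²)/(2L)=-0.1247
  √(A²+B²)=0.4083;  θ3 = -0.8339+1.8813 ≈ 1.0473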